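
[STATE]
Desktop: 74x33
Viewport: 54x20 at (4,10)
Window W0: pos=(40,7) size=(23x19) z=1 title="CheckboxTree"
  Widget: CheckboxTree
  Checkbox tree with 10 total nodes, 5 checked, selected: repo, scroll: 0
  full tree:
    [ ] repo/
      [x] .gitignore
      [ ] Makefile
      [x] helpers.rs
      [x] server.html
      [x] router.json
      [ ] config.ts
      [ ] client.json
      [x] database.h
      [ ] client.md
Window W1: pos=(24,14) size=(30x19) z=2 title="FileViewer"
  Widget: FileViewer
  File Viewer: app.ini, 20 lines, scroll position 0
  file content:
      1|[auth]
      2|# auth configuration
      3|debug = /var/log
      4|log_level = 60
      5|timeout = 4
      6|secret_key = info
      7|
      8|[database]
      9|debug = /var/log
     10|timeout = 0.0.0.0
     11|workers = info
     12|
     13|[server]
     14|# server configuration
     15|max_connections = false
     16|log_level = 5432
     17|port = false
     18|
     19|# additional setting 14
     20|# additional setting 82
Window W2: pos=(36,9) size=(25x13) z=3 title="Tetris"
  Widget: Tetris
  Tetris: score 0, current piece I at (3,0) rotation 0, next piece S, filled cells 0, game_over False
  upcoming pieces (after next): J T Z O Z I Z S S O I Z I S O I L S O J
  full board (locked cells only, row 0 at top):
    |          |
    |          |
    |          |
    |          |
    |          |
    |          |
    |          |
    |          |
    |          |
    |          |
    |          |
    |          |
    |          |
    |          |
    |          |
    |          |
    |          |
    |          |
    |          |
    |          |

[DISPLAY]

                                ┃ Tetris              
                                ┠─────────────────────
                                ┃          │Next:     
                                ┃          │ ░░       
                    ┏━━━━━━━━━━━┃          │░░        
                    ┃ FileViewer┃          │          
                    ┠───────────┃          │          
                    ┃[auth]     ┃          │          
                    ┃# auth conf┃          │Score:    
                    ┃debug = /va┃          │0         
                    ┃log_level =┃          │          
                    ┃timeout = 4┗━━━━━━━━━━━━━━━━━━━━━
                    ┃secret_key = info          ░┃    
                    ┃                           ░┃    
                    ┃[database]                 ░┃    
                    ┃debug = /var/log           ░┃━━━━
                    ┃timeout = 0.0.0.0          ░┃    
                    ┃workers = info             ░┃    
                    ┃                           ░┃    
                    ┃[server]                   ░┃    


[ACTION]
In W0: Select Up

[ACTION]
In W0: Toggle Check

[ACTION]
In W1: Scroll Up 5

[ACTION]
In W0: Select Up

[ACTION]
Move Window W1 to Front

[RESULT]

                                ┃ Tetris              
                                ┠─────────────────────
                                ┃          │Next:     
                                ┃          │ ░░       
                    ┏━━━━━━━━━━━━━━━━━━━━━━━━━━━━┓    
                    ┃ FileViewer                 ┃    
                    ┠────────────────────────────┨    
                    ┃[auth]                     ▲┃    
                    ┃# auth configuration       █┃    
                    ┃debug = /var/log           ░┃    
                    ┃log_level = 60             ░┃    
                    ┃timeout = 4                ░┃━━━━
                    ┃secret_key = info          ░┃    
                    ┃                           ░┃    
                    ┃[database]                 ░┃    
                    ┃debug = /var/log           ░┃━━━━
                    ┃timeout = 0.0.0.0          ░┃    
                    ┃workers = info             ░┃    
                    ┃                           ░┃    
                    ┃[server]                   ░┃    


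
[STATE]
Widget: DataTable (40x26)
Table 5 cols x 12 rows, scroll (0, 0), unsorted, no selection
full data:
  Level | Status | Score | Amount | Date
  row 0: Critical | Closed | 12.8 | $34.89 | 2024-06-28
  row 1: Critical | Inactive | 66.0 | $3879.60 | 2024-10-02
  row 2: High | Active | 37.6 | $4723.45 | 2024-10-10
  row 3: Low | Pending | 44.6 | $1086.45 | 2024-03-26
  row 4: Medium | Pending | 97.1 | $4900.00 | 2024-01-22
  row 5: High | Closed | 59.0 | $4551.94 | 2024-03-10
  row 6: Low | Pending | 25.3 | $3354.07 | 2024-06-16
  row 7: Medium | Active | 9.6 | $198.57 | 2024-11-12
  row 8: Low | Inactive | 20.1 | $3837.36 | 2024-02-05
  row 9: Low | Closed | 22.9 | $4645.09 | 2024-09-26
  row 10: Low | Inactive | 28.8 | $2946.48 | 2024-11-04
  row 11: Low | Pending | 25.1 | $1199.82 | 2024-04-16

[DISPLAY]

Level   │Status  │Score│Amount  │Date   
────────┼────────┼─────┼────────┼───────
Critical│Closed  │12.8 │$34.89  │2024-06
Critical│Inactive│66.0 │$3879.60│2024-10
High    │Active  │37.6 │$4723.45│2024-10
Low     │Pending │44.6 │$1086.45│2024-03
Medium  │Pending │97.1 │$4900.00│2024-01
High    │Closed  │59.0 │$4551.94│2024-03
Low     │Pending │25.3 │$3354.07│2024-06
Medium  │Active  │9.6  │$198.57 │2024-11
Low     │Inactive│20.1 │$3837.36│2024-02
Low     │Closed  │22.9 │$4645.09│2024-09
Low     │Inactive│28.8 │$2946.48│2024-11
Low     │Pending │25.1 │$1199.82│2024-04
                                        
                                        
                                        
                                        
                                        
                                        
                                        
                                        
                                        
                                        
                                        
                                        


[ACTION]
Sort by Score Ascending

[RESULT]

Level   │Status  │Scor▲│Amount  │Date   
────────┼────────┼─────┼────────┼───────
Medium  │Active  │9.6  │$198.57 │2024-11
Critical│Closed  │12.8 │$34.89  │2024-06
Low     │Inactive│20.1 │$3837.36│2024-02
Low     │Closed  │22.9 │$4645.09│2024-09
Low     │Pending │25.1 │$1199.82│2024-04
Low     │Pending │25.3 │$3354.07│2024-06
Low     │Inactive│28.8 │$2946.48│2024-11
High    │Active  │37.6 │$4723.45│2024-10
Low     │Pending │44.6 │$1086.45│2024-03
High    │Closed  │59.0 │$4551.94│2024-03
Critical│Inactive│66.0 │$3879.60│2024-10
Medium  │Pending │97.1 │$4900.00│2024-01
                                        
                                        
                                        
                                        
                                        
                                        
                                        
                                        
                                        
                                        
                                        
                                        


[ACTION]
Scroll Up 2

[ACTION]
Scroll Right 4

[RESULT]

el   │Status  │Scor▲│Amount  │Date      
─────┼────────┼─────┼────────┼──────────
ium  │Active  │9.6  │$198.57 │2024-11-12
tical│Closed  │12.8 │$34.89  │2024-06-28
     │Inactive│20.1 │$3837.36│2024-02-05
     │Closed  │22.9 │$4645.09│2024-09-26
     │Pending │25.1 │$1199.82│2024-04-16
     │Pending │25.3 │$3354.07│2024-06-16
     │Inactive│28.8 │$2946.48│2024-11-04
h    │Active  │37.6 │$4723.45│2024-10-10
     │Pending │44.6 │$1086.45│2024-03-26
h    │Closed  │59.0 │$4551.94│2024-03-10
tical│Inactive│66.0 │$3879.60│2024-10-02
ium  │Pending │97.1 │$4900.00│2024-01-22
                                        
                                        
                                        
                                        
                                        
                                        
                                        
                                        
                                        
                                        
                                        
                                        


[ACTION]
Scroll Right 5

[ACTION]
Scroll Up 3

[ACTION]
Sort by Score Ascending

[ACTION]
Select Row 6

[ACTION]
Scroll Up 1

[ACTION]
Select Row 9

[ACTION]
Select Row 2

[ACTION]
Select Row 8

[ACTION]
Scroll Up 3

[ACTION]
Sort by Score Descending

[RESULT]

el   │Status  │Scor▼│Amount  │Date      
─────┼────────┼─────┼────────┼──────────
ium  │Pending │97.1 │$4900.00│2024-01-22
tical│Inactive│66.0 │$3879.60│2024-10-02
h    │Closed  │59.0 │$4551.94│2024-03-10
     │Pending │44.6 │$1086.45│2024-03-26
h    │Active  │37.6 │$4723.45│2024-10-10
     │Inactive│28.8 │$2946.48│2024-11-04
     │Pending │25.3 │$3354.07│2024-06-16
     │Pending │25.1 │$1199.82│2024-04-16
     │Closed  │22.9 │$4645.09│2024-09-26
     │Inactive│20.1 │$3837.36│2024-02-05
tical│Closed  │12.8 │$34.89  │2024-06-28
ium  │Active  │9.6  │$198.57 │2024-11-12
                                        
                                        
                                        
                                        
                                        
                                        
                                        
                                        
                                        
                                        
                                        
                                        


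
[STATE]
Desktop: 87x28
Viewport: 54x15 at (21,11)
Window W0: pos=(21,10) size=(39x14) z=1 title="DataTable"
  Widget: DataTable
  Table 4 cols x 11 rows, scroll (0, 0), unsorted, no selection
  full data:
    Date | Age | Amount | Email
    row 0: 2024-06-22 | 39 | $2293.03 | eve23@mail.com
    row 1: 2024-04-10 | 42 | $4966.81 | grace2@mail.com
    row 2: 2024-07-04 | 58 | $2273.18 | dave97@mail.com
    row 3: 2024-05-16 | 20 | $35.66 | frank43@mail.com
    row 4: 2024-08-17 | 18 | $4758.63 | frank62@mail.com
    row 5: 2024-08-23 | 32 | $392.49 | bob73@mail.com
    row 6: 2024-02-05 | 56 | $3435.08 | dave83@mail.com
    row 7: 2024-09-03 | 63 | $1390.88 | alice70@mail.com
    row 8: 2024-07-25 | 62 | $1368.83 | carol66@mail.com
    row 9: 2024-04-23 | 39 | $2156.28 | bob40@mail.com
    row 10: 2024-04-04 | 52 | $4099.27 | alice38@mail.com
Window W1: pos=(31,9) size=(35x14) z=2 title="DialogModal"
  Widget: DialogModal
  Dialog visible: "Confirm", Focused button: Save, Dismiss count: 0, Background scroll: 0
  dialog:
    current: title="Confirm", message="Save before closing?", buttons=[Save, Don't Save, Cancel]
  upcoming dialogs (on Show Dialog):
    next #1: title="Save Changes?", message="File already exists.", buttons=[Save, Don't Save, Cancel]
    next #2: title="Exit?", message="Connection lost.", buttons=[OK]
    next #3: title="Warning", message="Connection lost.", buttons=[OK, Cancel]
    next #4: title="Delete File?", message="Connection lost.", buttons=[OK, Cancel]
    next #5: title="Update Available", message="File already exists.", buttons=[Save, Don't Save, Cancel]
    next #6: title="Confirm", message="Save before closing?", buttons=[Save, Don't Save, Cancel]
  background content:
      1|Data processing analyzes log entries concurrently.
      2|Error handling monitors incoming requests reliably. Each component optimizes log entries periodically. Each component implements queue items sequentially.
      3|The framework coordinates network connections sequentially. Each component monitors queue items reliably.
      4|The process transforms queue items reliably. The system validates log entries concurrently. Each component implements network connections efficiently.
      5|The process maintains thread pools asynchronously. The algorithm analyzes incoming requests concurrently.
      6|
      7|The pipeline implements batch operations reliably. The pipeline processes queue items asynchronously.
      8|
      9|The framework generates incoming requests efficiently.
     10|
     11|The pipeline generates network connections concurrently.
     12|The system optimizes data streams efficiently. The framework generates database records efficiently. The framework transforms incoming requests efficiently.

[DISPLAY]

┃ DataTabl┠─────────────────────────────────┨         
┠─────────┃Data processing analyzes log entr┃         
┃Date     ┃Error handling monitors incoming ┃         
┃─────────┃Th┌───────────────────────────┐rk┃         
┃2024-06-2┃Th│          Confirm          │em┃         
┃2024-04-1┃Th│    Save before closing?   │ol┃         
┃2024-07-0┃  │[Save]  Don't Save   Cancel│  ┃         
┃2024-05-1┃Th└───────────────────────────┘pe┃         
┃2024-08-1┃                                 ┃         
┃2024-08-2┃The framework generates incoming ┃         
┃2024-02-0┃                                 ┃         
┃2024-09-0┗━━━━━━━━━━━━━━━━━━━━━━━━━━━━━━━━━┛         
┗━━━━━━━━━━━━━━━━━━━━━━━━━━━━━━━━━━━━━┛               
                                                      
                                                      


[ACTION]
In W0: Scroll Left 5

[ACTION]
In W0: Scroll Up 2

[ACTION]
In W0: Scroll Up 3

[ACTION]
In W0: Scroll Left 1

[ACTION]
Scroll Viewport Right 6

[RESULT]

Tabl┠─────────────────────────────────┨               
────┃Data processing analyzes log entr┃               
    ┃Error handling monitors incoming ┃               
────┃Th┌───────────────────────────┐rk┃               
06-2┃Th│          Confirm          │em┃               
04-1┃Th│    Save before closing?   │ol┃               
07-0┃  │[Save]  Don't Save   Cancel│  ┃               
05-1┃Th└───────────────────────────┘pe┃               
08-1┃                                 ┃               
08-2┃The framework generates incoming ┃               
02-0┃                                 ┃               
09-0┗━━━━━━━━━━━━━━━━━━━━━━━━━━━━━━━━━┛               
━━━━━━━━━━━━━━━━━━━━━━━━━━━━━━━━┛                     
                                                      
                                                      


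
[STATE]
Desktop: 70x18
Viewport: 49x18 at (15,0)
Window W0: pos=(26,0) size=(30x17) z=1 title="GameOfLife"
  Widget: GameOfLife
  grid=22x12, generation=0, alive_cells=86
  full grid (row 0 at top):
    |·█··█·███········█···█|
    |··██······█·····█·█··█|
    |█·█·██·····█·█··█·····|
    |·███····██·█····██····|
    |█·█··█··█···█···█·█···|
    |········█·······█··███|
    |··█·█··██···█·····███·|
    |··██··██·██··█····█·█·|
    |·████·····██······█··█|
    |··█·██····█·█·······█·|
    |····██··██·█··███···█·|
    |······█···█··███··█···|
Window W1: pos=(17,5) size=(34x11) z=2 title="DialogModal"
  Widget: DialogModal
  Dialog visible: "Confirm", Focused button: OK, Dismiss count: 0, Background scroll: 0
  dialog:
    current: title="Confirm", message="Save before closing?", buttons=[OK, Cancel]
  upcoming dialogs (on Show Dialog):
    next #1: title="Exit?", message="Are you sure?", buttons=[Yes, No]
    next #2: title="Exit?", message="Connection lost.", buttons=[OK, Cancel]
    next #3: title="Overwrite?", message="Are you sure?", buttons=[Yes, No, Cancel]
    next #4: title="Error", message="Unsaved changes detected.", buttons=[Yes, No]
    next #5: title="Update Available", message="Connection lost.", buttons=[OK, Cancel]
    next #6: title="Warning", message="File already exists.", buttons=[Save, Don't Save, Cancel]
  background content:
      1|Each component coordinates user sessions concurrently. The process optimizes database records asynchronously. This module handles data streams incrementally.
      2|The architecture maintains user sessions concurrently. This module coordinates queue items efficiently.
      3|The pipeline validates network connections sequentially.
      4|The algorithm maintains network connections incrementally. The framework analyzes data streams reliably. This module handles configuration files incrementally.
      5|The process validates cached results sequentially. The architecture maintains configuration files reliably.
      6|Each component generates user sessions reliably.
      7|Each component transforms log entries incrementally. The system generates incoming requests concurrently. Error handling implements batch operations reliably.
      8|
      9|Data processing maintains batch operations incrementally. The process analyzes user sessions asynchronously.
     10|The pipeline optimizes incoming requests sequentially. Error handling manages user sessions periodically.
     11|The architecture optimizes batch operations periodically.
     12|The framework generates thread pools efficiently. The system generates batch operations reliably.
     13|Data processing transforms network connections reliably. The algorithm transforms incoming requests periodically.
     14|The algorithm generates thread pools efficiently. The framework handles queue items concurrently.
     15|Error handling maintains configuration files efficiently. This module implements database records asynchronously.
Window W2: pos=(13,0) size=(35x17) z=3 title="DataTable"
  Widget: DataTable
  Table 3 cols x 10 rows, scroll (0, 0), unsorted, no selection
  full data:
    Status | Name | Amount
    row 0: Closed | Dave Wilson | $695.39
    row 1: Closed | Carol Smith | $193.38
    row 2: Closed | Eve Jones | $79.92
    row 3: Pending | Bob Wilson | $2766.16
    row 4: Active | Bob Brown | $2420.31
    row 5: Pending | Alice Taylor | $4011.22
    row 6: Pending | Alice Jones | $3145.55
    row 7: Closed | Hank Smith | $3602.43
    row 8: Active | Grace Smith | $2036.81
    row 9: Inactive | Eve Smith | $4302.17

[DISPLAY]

━━━━━━━━━━━━━━━━━━━━━━━━━━━━━━━━┓━━━━━━━┓        
DataTable                       ┃       ┃        
────────────────────────────────┨───────┨        
tatus  │Name        │Amount     ┃       ┃        
───────┼────────────┼────────   ┃█      ┃        
losed  │Dave Wilson │$695.39    ┃━━┓    ┃        
losed  │Carol Smith │$193.38    ┃  ┃    ┃        
losed  │Eve Jones   │$79.92     ┃──┨    ┃        
ending │Bob Wilson  │$2766.16   ┃r ┃    ┃        
ctive  │Bob Brown   │$2420.31   ┃r ┃    ┃        
ending │Alice Taylor│$4011.22   ┃ c┃    ┃        
ending │Alice Jones │$3145.55   ┃k ┃    ┃        
losed  │Hank Smith  │$3602.43   ┃es┃    ┃        
ctive  │Grace Smith │$2036.81   ┃se┃    ┃        
nactive│Eve Smith   │$4302.17   ┃en┃    ┃        
                                ┃━━┛    ┃        
━━━━━━━━━━━━━━━━━━━━━━━━━━━━━━━━┛━━━━━━━┛        
                                                 


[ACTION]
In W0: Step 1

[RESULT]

━━━━━━━━━━━━━━━━━━━━━━━━━━━━━━━━┓━━━━━━━┓        
DataTable                       ┃       ┃        
────────────────────────────────┨───────┨        
tatus  │Name        │Amount     ┃       ┃        
───────┼────────────┼────────   ┃·      ┃        
losed  │Dave Wilson │$695.39    ┃━━┓    ┃        
losed  │Carol Smith │$193.38    ┃  ┃    ┃        
losed  │Eve Jones   │$79.92     ┃──┨    ┃        
ending │Bob Wilson  │$2766.16   ┃r ┃    ┃        
ctive  │Bob Brown   │$2420.31   ┃r ┃    ┃        
ending │Alice Taylor│$4011.22   ┃ c┃    ┃        
ending │Alice Jones │$3145.55   ┃k ┃    ┃        
losed  │Hank Smith  │$3602.43   ┃es┃    ┃        
ctive  │Grace Smith │$2036.81   ┃se┃    ┃        
nactive│Eve Smith   │$4302.17   ┃en┃    ┃        
                                ┃━━┛    ┃        
━━━━━━━━━━━━━━━━━━━━━━━━━━━━━━━━┛━━━━━━━┛        
                                                 


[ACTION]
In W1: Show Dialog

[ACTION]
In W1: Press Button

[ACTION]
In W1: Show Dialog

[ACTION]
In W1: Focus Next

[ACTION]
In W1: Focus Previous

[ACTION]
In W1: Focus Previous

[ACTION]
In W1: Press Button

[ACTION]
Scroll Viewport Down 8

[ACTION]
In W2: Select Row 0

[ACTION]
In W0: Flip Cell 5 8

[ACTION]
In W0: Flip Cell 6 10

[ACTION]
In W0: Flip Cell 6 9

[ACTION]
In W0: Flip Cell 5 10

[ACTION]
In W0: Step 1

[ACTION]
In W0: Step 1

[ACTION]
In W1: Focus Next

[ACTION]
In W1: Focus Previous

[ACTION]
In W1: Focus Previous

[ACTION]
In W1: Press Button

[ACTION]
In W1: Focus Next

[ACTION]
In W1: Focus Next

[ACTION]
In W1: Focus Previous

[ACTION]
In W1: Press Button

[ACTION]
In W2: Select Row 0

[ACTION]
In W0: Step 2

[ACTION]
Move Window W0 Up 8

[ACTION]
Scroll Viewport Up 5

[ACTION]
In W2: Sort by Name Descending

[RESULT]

━━━━━━━━━━━━━━━━━━━━━━━━━━━━━━━━┓━━━━━━━┓        
DataTable                       ┃       ┃        
────────────────────────────────┨───────┨        
tatus  │Name       ▼│Amount     ┃       ┃        
───────┼────────────┼────────   ┃·      ┃        
losed  │Hank Smith  │$3602.43   ┃━━┓    ┃        
ctive  │Grace Smith │$2036.81   ┃  ┃    ┃        
nactive│Eve Smith   │$4302.17   ┃──┨    ┃        
losed  │Eve Jones   │$79.92     ┃r ┃    ┃        
losed  │Dave Wilson │$695.39    ┃r ┃    ┃        
losed  │Carol Smith │$193.38    ┃ c┃    ┃        
ending │Bob Wilson  │$2766.16   ┃k ┃    ┃        
ctive  │Bob Brown   │$2420.31   ┃es┃    ┃        
ending │Alice Taylor│$4011.22   ┃se┃    ┃        
ending │Alice Jones │$3145.55   ┃en┃    ┃        
                                ┃━━┛    ┃        
━━━━━━━━━━━━━━━━━━━━━━━━━━━━━━━━┛━━━━━━━┛        
                                                 


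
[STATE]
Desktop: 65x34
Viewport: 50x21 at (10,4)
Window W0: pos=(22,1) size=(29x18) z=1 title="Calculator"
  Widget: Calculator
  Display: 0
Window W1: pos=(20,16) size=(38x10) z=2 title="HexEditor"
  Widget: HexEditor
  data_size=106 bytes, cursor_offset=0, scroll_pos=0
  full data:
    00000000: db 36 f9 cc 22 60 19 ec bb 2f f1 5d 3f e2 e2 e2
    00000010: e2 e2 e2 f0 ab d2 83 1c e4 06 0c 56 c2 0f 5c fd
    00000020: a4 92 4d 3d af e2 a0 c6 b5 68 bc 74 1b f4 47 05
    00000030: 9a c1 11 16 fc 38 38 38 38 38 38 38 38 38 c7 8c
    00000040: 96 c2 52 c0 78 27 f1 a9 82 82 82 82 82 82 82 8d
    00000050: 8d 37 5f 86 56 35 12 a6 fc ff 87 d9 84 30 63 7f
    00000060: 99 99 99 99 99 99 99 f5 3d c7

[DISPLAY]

            ┃                          0┃         
            ┃┌───┬───┬───┬───┐          ┃         
            ┃│ 7 │ 8 │ 9 │ ÷ │          ┃         
            ┃├───┼───┼───┼───┤          ┃         
            ┃│ 4 │ 5 │ 6 │ × │          ┃         
            ┃├───┼───┼───┼───┤          ┃         
            ┃│ 1 │ 2 │ 3 │ - │          ┃         
            ┃├───┼───┼───┼───┤          ┃         
            ┃│ 0 │ . │ = │ + │          ┃         
            ┃├───┼───┼───┼───┤          ┃         
            ┃│ C │ MC│ MR│ M+│          ┃         
            ┃└───┴───┴───┴───┘          ┃         
          ┏━━━━━━━━━━━━━━━━━━━━━━━━━━━━━━━━━━━━┓  
          ┃ HexEditor                          ┃  
          ┠────────────────────────────────────┨  
          ┃00000000  DB 36 f9 cc 22 60 19 ec  b┃  
          ┃00000010  e2 e2 e2 f0 ab d2 83 1c  e┃  
          ┃00000020  a4 92 4d 3d af e2 a0 c6  b┃  
          ┃00000030  9a c1 11 16 fc 38 38 38  3┃  
          ┃00000040  96 c2 52 c0 78 27 f1 a9  8┃  
          ┃00000050  8d 37 5f 86 56 35 12 a6  f┃  


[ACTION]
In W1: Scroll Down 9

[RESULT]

            ┃                          0┃         
            ┃┌───┬───┬───┬───┐          ┃         
            ┃│ 7 │ 8 │ 9 │ ÷ │          ┃         
            ┃├───┼───┼───┼───┤          ┃         
            ┃│ 4 │ 5 │ 6 │ × │          ┃         
            ┃├───┼───┼───┼───┤          ┃         
            ┃│ 1 │ 2 │ 3 │ - │          ┃         
            ┃├───┼───┼───┼───┤          ┃         
            ┃│ 0 │ . │ = │ + │          ┃         
            ┃├───┼───┼───┼───┤          ┃         
            ┃│ C │ MC│ MR│ M+│          ┃         
            ┃└───┴───┴───┴───┘          ┃         
          ┏━━━━━━━━━━━━━━━━━━━━━━━━━━━━━━━━━━━━┓  
          ┃ HexEditor                          ┃  
          ┠────────────────────────────────────┨  
          ┃00000060  99 99 99 99 99 99 99 f5  3┃  
          ┃                                    ┃  
          ┃                                    ┃  
          ┃                                    ┃  
          ┃                                    ┃  
          ┃                                    ┃  


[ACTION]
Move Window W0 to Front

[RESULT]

            ┃                          0┃         
            ┃┌───┬───┬───┬───┐          ┃         
            ┃│ 7 │ 8 │ 9 │ ÷ │          ┃         
            ┃├───┼───┼───┼───┤          ┃         
            ┃│ 4 │ 5 │ 6 │ × │          ┃         
            ┃├───┼───┼───┼───┤          ┃         
            ┃│ 1 │ 2 │ 3 │ - │          ┃         
            ┃├───┼───┼───┼───┤          ┃         
            ┃│ 0 │ . │ = │ + │          ┃         
            ┃├───┼───┼───┼───┤          ┃         
            ┃│ C │ MC│ MR│ M+│          ┃         
            ┃└───┴───┴───┴───┘          ┃         
          ┏━┃                           ┃━━━━━━┓  
          ┃ ┃                           ┃      ┃  
          ┠─┗━━━━━━━━━━━━━━━━━━━━━━━━━━━┛──────┨  
          ┃00000060  99 99 99 99 99 99 99 f5  3┃  
          ┃                                    ┃  
          ┃                                    ┃  
          ┃                                    ┃  
          ┃                                    ┃  
          ┃                                    ┃  


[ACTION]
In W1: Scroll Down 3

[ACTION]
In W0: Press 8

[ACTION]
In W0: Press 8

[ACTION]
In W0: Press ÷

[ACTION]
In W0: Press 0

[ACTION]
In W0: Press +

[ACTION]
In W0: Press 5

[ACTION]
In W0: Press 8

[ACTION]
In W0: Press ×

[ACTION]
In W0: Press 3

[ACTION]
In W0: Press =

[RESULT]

            ┃                        174┃         
            ┃┌───┬───┬───┬───┐          ┃         
            ┃│ 7 │ 8 │ 9 │ ÷ │          ┃         
            ┃├───┼───┼───┼───┤          ┃         
            ┃│ 4 │ 5 │ 6 │ × │          ┃         
            ┃├───┼───┼───┼───┤          ┃         
            ┃│ 1 │ 2 │ 3 │ - │          ┃         
            ┃├───┼───┼───┼───┤          ┃         
            ┃│ 0 │ . │ = │ + │          ┃         
            ┃├───┼───┼───┼───┤          ┃         
            ┃│ C │ MC│ MR│ M+│          ┃         
            ┃└───┴───┴───┴───┘          ┃         
          ┏━┃                           ┃━━━━━━┓  
          ┃ ┃                           ┃      ┃  
          ┠─┗━━━━━━━━━━━━━━━━━━━━━━━━━━━┛──────┨  
          ┃00000060  99 99 99 99 99 99 99 f5  3┃  
          ┃                                    ┃  
          ┃                                    ┃  
          ┃                                    ┃  
          ┃                                    ┃  
          ┃                                    ┃  


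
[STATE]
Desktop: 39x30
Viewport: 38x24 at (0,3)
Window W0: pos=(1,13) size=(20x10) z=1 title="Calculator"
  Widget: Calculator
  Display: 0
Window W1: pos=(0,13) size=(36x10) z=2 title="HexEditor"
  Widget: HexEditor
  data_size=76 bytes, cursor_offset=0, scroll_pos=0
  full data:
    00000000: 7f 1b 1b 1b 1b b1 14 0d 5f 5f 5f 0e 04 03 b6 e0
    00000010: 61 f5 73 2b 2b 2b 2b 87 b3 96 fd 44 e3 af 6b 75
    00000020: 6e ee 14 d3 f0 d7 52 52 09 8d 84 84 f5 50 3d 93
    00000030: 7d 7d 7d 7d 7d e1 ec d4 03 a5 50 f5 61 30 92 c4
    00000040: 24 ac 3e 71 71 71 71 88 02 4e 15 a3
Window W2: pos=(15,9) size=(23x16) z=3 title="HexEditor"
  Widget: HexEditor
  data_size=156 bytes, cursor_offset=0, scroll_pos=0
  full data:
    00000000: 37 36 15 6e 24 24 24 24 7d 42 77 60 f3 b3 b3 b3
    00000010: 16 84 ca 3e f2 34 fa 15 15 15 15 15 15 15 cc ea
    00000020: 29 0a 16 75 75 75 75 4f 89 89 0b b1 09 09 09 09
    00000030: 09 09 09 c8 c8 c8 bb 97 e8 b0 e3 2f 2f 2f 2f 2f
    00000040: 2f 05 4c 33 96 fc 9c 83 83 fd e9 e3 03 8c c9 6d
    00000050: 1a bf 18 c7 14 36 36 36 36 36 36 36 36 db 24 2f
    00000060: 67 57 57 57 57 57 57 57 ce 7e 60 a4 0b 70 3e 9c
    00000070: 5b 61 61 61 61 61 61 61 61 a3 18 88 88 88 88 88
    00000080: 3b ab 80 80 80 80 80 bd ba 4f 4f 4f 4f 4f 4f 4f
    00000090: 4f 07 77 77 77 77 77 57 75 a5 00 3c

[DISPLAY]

                                      
                                      
                                      
                                      
                                      
                                      
               ┏━━━━━━━━━━━━━━━━━━━━━┓
               ┃ HexEditor           ┃
               ┠─────────────────────┨
               ┃00000000  37 36 15 6e┃
┏━━━━━━━━━━━━━━┃00000010  16 84 ca 3e┃
┃ HexEditor    ┃00000020  29 0a 16 75┃
┠──────────────┃00000030  09 09 09 c8┃
┃00000000  7F 1┃00000040  2f 05 4c 33┃
┃00000010  61 f┃00000050  1a bf 18 c7┃
┃00000020  6e e┃00000060  67 57 57 57┃
┃00000030  7d 7┃00000070  5b 61 61 61┃
┃00000040  24 a┃00000080  3b ab 80 80┃
┃              ┃00000090  4f 07 77 77┃
┗━━━━━━━━━━━━━━┃                     ┃
               ┃                     ┃
               ┗━━━━━━━━━━━━━━━━━━━━━┛
                                      
                                      


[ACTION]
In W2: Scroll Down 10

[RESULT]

                                      
                                      
                                      
                                      
                                      
                                      
               ┏━━━━━━━━━━━━━━━━━━━━━┓
               ┃ HexEditor           ┃
               ┠─────────────────────┨
               ┃00000090  4f 07 77 77┃
┏━━━━━━━━━━━━━━┃                     ┃
┃ HexEditor    ┃                     ┃
┠──────────────┃                     ┃
┃00000000  7F 1┃                     ┃
┃00000010  61 f┃                     ┃
┃00000020  6e e┃                     ┃
┃00000030  7d 7┃                     ┃
┃00000040  24 a┃                     ┃
┃              ┃                     ┃
┗━━━━━━━━━━━━━━┃                     ┃
               ┃                     ┃
               ┗━━━━━━━━━━━━━━━━━━━━━┛
                                      
                                      


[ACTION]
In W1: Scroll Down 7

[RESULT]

                                      
                                      
                                      
                                      
                                      
                                      
               ┏━━━━━━━━━━━━━━━━━━━━━┓
               ┃ HexEditor           ┃
               ┠─────────────────────┨
               ┃00000090  4f 07 77 77┃
┏━━━━━━━━━━━━━━┃                     ┃
┃ HexEditor    ┃                     ┃
┠──────────────┃                     ┃
┃00000040  24 a┃                     ┃
┃              ┃                     ┃
┃              ┃                     ┃
┃              ┃                     ┃
┃              ┃                     ┃
┃              ┃                     ┃
┗━━━━━━━━━━━━━━┃                     ┃
               ┃                     ┃
               ┗━━━━━━━━━━━━━━━━━━━━━┛
                                      
                                      


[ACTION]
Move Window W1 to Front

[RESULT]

                                      
                                      
                                      
                                      
                                      
                                      
               ┏━━━━━━━━━━━━━━━━━━━━━┓
               ┃ HexEditor           ┃
               ┠─────────────────────┨
               ┃00000090  4f 07 77 77┃
┏━━━━━━━━━━━━━━━━━━━━━━━━━━━━━━━━━━┓ ┃
┃ HexEditor                        ┃ ┃
┠──────────────────────────────────┨ ┃
┃00000040  24 ac 3e 71 71 71 71 88 ┃ ┃
┃                                  ┃ ┃
┃                                  ┃ ┃
┃                                  ┃ ┃
┃                                  ┃ ┃
┃                                  ┃ ┃
┗━━━━━━━━━━━━━━━━━━━━━━━━━━━━━━━━━━┛ ┃
               ┃                     ┃
               ┗━━━━━━━━━━━━━━━━━━━━━┛
                                      
                                      


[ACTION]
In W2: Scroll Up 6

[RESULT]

                                      
                                      
                                      
                                      
                                      
                                      
               ┏━━━━━━━━━━━━━━━━━━━━━┓
               ┃ HexEditor           ┃
               ┠─────────────────────┨
               ┃00000030  09 09 09 c8┃
┏━━━━━━━━━━━━━━━━━━━━━━━━━━━━━━━━━━┓3┃
┃ HexEditor                        ┃7┃
┠──────────────────────────────────┨7┃
┃00000040  24 ac 3e 71 71 71 71 88 ┃1┃
┃                                  ┃0┃
┃                                  ┃7┃
┃                                  ┃ ┃
┃                                  ┃ ┃
┃                                  ┃ ┃
┗━━━━━━━━━━━━━━━━━━━━━━━━━━━━━━━━━━┛ ┃
               ┃                     ┃
               ┗━━━━━━━━━━━━━━━━━━━━━┛
                                      
                                      


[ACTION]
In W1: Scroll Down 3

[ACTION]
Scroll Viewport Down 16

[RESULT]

                                      
                                      
                                      
               ┏━━━━━━━━━━━━━━━━━━━━━┓
               ┃ HexEditor           ┃
               ┠─────────────────────┨
               ┃00000030  09 09 09 c8┃
┏━━━━━━━━━━━━━━━━━━━━━━━━━━━━━━━━━━┓3┃
┃ HexEditor                        ┃7┃
┠──────────────────────────────────┨7┃
┃00000040  24 ac 3e 71 71 71 71 88 ┃1┃
┃                                  ┃0┃
┃                                  ┃7┃
┃                                  ┃ ┃
┃                                  ┃ ┃
┃                                  ┃ ┃
┗━━━━━━━━━━━━━━━━━━━━━━━━━━━━━━━━━━┛ ┃
               ┃                     ┃
               ┗━━━━━━━━━━━━━━━━━━━━━┛
                                      
                                      
                                      
                                      
                                      
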